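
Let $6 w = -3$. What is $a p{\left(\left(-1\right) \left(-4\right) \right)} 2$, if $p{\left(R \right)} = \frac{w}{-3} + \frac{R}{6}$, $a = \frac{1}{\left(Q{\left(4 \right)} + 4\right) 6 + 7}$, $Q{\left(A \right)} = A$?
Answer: $\frac{1}{33} \approx 0.030303$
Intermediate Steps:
$w = - \frac{1}{2}$ ($w = \frac{1}{6} \left(-3\right) = - \frac{1}{2} \approx -0.5$)
$a = \frac{1}{55}$ ($a = \frac{1}{\left(4 + 4\right) 6 + 7} = \frac{1}{8 \cdot 6 + 7} = \frac{1}{48 + 7} = \frac{1}{55} \approx 0.018182$)
$p{\left(R \right)} = \frac{1}{6} + \frac{R}{6}$ ($p{\left(R \right)} = - \frac{1}{2 \left(-3\right)} + \frac{R}{6} = \left(- \frac{1}{2}\right) \left(- \frac{1}{3}\right) + R \frac{1}{6} = \frac{1}{6} + \frac{R}{6}$)
$a p{\left(\left(-1\right) \left(-4\right) \right)} 2 = \frac{\frac{1}{6} + \frac{\left(-1\right) \left(-4\right)}{6}}{55} \cdot 2 = \frac{\frac{1}{6} + \frac{1}{6} \cdot 4}{55} \cdot 2 = \frac{\frac{1}{6} + \frac{2}{3}}{55} \cdot 2 = \frac{1}{55} \cdot \frac{5}{6} \cdot 2 = \frac{1}{66} \cdot 2 = \frac{1}{33}$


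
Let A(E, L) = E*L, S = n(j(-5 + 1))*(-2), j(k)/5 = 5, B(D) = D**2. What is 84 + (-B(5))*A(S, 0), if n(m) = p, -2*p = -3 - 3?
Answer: 84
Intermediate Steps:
j(k) = 25 (j(k) = 5*5 = 25)
p = 3 (p = -(-3 - 3)/2 = -1/2*(-6) = 3)
n(m) = 3
S = -6 (S = 3*(-2) = -6)
84 + (-B(5))*A(S, 0) = 84 + (-1*5**2)*(-6*0) = 84 - 1*25*0 = 84 - 25*0 = 84 + 0 = 84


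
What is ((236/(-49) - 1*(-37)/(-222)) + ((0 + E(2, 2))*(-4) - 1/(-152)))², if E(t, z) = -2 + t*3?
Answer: 219676877809/499254336 ≈ 440.01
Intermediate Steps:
E(t, z) = -2 + 3*t
((236/(-49) - 1*(-37)/(-222)) + ((0 + E(2, 2))*(-4) - 1/(-152)))² = ((236/(-49) - 1*(-37)/(-222)) + ((0 + (-2 + 3*2))*(-4) - 1/(-152)))² = ((236*(-1/49) + 37*(-1/222)) + ((0 + (-2 + 6))*(-4) - 1*(-1/152)))² = ((-236/49 - ⅙) + ((0 + 4)*(-4) + 1/152))² = (-1465/294 + (4*(-4) + 1/152))² = (-1465/294 + (-16 + 1/152))² = (-1465/294 - 2431/152)² = (-468697/22344)² = 219676877809/499254336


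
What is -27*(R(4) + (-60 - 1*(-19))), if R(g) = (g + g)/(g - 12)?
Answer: 1134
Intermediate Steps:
R(g) = 2*g/(-12 + g) (R(g) = (2*g)/(-12 + g) = 2*g/(-12 + g))
-27*(R(4) + (-60 - 1*(-19))) = -27*(2*4/(-12 + 4) + (-60 - 1*(-19))) = -27*(2*4/(-8) + (-60 + 19)) = -27*(2*4*(-⅛) - 41) = -27*(-1 - 41) = -27*(-42) = 1134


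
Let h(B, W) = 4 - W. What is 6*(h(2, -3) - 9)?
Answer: -12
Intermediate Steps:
6*(h(2, -3) - 9) = 6*((4 - 1*(-3)) - 9) = 6*((4 + 3) - 9) = 6*(7 - 9) = 6*(-2) = -12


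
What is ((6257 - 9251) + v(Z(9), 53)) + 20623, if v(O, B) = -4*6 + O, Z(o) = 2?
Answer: 17607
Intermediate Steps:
v(O, B) = -24 + O
((6257 - 9251) + v(Z(9), 53)) + 20623 = ((6257 - 9251) + (-24 + 2)) + 20623 = (-2994 - 22) + 20623 = -3016 + 20623 = 17607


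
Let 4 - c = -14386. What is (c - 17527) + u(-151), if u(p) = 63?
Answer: -3074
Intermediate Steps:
c = 14390 (c = 4 - 1*(-14386) = 4 + 14386 = 14390)
(c - 17527) + u(-151) = (14390 - 17527) + 63 = -3137 + 63 = -3074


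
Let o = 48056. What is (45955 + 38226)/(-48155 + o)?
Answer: -84181/99 ≈ -850.31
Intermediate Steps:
(45955 + 38226)/(-48155 + o) = (45955 + 38226)/(-48155 + 48056) = 84181/(-99) = 84181*(-1/99) = -84181/99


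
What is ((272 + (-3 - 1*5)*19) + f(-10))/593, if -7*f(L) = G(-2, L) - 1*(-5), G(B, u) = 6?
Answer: 829/4151 ≈ 0.19971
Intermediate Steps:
f(L) = -11/7 (f(L) = -(6 - 1*(-5))/7 = -(6 + 5)/7 = -⅐*11 = -11/7)
((272 + (-3 - 1*5)*19) + f(-10))/593 = ((272 + (-3 - 1*5)*19) - 11/7)/593 = ((272 + (-3 - 5)*19) - 11/7)*(1/593) = ((272 - 8*19) - 11/7)*(1/593) = ((272 - 152) - 11/7)*(1/593) = (120 - 11/7)*(1/593) = (829/7)*(1/593) = 829/4151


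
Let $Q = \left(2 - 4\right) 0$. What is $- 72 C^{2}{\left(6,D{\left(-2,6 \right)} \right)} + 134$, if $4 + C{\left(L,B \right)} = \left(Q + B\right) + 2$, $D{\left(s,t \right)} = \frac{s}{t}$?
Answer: $-258$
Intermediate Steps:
$Q = 0$ ($Q = \left(-2\right) 0 = 0$)
$C{\left(L,B \right)} = -2 + B$ ($C{\left(L,B \right)} = -4 + \left(\left(0 + B\right) + 2\right) = -4 + \left(B + 2\right) = -4 + \left(2 + B\right) = -2 + B$)
$- 72 C^{2}{\left(6,D{\left(-2,6 \right)} \right)} + 134 = - 72 \left(-2 - \frac{2}{6}\right)^{2} + 134 = - 72 \left(-2 - \frac{1}{3}\right)^{2} + 134 = - 72 \left(- \frac{7}{3}\right)^{2} + 134 = \left(-72\right) \frac{49}{9} + 134 = -392 + 134 = -258$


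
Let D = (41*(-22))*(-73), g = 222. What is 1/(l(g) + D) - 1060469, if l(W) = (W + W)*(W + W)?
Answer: -278884258557/262982 ≈ -1.0605e+6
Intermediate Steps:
l(W) = 4*W² (l(W) = (2*W)*(2*W) = 4*W²)
D = 65846 (D = -902*(-73) = 65846)
1/(l(g) + D) - 1060469 = 1/(4*222² + 65846) - 1060469 = 1/(4*49284 + 65846) - 1060469 = 1/(197136 + 65846) - 1060469 = 1/262982 - 1060469 = -278884258557/262982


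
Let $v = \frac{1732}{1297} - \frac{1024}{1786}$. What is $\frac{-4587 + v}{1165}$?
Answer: $- \frac{1062375423}{269865493} \approx -3.9367$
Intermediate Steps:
$v = \frac{882612}{1158221}$ ($v = 1732 \cdot \frac{1}{1297} - \frac{512}{893} = \frac{1732}{1297} - \frac{512}{893} = \frac{882612}{1158221} \approx 0.76204$)
$\frac{-4587 + v}{1165} = \frac{-4587 + \frac{882612}{1158221}}{1165} = \left(- \frac{5311877115}{1158221}\right) \frac{1}{1165} = - \frac{1062375423}{269865493}$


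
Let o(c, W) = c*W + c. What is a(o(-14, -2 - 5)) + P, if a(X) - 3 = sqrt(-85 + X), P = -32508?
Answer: -32505 + I ≈ -32505.0 + 1.0*I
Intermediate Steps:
o(c, W) = c + W*c (o(c, W) = W*c + c = c + W*c)
a(X) = 3 + sqrt(-85 + X)
a(o(-14, -2 - 5)) + P = (3 + sqrt(-85 - 14*(1 + (-2 - 5)))) - 32508 = (3 + sqrt(-85 - 14*(1 - 7))) - 32508 = (3 + sqrt(-85 - 14*(-6))) - 32508 = (3 + sqrt(-85 + 84)) - 32508 = (3 + sqrt(-1)) - 32508 = (3 + I) - 32508 = -32505 + I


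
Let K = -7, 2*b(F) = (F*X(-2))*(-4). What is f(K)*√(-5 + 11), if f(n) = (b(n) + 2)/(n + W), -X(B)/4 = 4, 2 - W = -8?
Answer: -74*√6 ≈ -181.26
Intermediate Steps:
W = 10 (W = 2 - 1*(-8) = 2 + 8 = 10)
X(B) = -16 (X(B) = -4*4 = -16)
b(F) = 32*F (b(F) = ((F*(-16))*(-4))/2 = (-16*F*(-4))/2 = (64*F)/2 = 32*F)
f(n) = (2 + 32*n)/(10 + n) (f(n) = (32*n + 2)/(n + 10) = (2 + 32*n)/(10 + n))
f(K)*√(-5 + 11) = (2*(1 + 16*(-7))/(10 - 7))*√(-5 + 11) = (2*(1 - 112)/3)*√6 = (2*(⅓)*(-111))*√6 = -74*√6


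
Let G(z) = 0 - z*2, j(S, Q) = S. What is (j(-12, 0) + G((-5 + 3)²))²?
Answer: 400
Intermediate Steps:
G(z) = -2*z (G(z) = 0 - 2*z = -2*z)
(j(-12, 0) + G((-5 + 3)²))² = (-12 - 2*(-5 + 3)²)² = (-12 - 2*(-2)²)² = (-12 - 2*4)² = (-12 - 8)² = (-20)² = 400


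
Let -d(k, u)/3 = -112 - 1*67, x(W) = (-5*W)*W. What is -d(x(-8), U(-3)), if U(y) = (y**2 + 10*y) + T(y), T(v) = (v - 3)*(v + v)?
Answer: -537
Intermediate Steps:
T(v) = 2*v*(-3 + v) (T(v) = (-3 + v)*(2*v) = 2*v*(-3 + v))
x(W) = -5*W**2
U(y) = y**2 + 10*y + 2*y*(-3 + y) (U(y) = (y**2 + 10*y) + 2*y*(-3 + y) = y**2 + 10*y + 2*y*(-3 + y))
d(k, u) = 537 (d(k, u) = -3*(-112 - 1*67) = -3*(-112 - 67) = -3*(-179) = 537)
-d(x(-8), U(-3)) = -1*537 = -537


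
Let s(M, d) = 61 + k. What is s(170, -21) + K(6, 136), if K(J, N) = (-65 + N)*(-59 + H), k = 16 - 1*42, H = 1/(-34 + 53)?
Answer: -78855/19 ≈ -4150.3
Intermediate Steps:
H = 1/19 ≈ 0.052632
k = -26 (k = 16 - 42 = -26)
s(M, d) = 35 (s(M, d) = 61 - 26 = 35)
K(J, N) = 72800/19 - 1120*N/19 (K(J, N) = (-65 + N)*(-59 + 1/19) = (-65 + N)*(-1120/19) = 72800/19 - 1120*N/19)
s(170, -21) + K(6, 136) = 35 + (72800/19 - 1120/19*136) = 35 + (72800/19 - 152320/19) = 35 - 79520/19 = -78855/19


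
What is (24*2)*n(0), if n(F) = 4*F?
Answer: 0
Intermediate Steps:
(24*2)*n(0) = (24*2)*(4*0) = 48*0 = 0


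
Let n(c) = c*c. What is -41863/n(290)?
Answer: -41863/84100 ≈ -0.49778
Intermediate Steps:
n(c) = c**2
-41863/n(290) = -41863/(290**2) = -41863/84100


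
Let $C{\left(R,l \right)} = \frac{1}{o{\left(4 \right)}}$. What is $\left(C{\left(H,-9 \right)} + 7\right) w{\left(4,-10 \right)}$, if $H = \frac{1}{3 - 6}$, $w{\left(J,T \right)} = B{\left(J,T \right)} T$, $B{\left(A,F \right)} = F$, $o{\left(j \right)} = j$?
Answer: $725$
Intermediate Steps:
$w{\left(J,T \right)} = T^{2}$ ($w{\left(J,T \right)} = T T = T^{2}$)
$H = - \frac{1}{3}$ ($H = \frac{1}{-3} = - \frac{1}{3} \approx -0.33333$)
$C{\left(R,l \right)} = \frac{1}{4}$
$\left(C{\left(H,-9 \right)} + 7\right) w{\left(4,-10 \right)} = \left(\frac{1}{4} + 7\right) \left(-10\right)^{2} = \frac{29}{4} \cdot 100 = 725$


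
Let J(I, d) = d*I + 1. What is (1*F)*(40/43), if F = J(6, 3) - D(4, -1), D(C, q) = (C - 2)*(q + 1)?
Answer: 760/43 ≈ 17.674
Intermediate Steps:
J(I, d) = 1 + I*d (J(I, d) = I*d + 1 = 1 + I*d)
D(C, q) = (1 + q)*(-2 + C) (D(C, q) = (-2 + C)*(1 + q) = (1 + q)*(-2 + C))
F = 19 (F = (1 + 6*3) - (-2 + 4 - 2*(-1) + 4*(-1)) = (1 + 18) - (-2 + 4 + 2 - 4) = 19 - 1*0 = 19 + 0 = 19)
(1*F)*(40/43) = (1*19)*(40/43) = 19*(40*(1/43)) = 19*(40/43) = 760/43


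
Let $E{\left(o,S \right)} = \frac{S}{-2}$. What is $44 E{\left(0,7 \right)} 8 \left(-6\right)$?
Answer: $7392$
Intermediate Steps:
$E{\left(o,S \right)} = - \frac{S}{2}$ ($E{\left(o,S \right)} = S \left(- \frac{1}{2}\right) = - \frac{S}{2}$)
$44 E{\left(0,7 \right)} 8 \left(-6\right) = 44 \left(\left(- \frac{1}{2}\right) 7\right) 8 \left(-6\right) = 44 \left(- \frac{7}{2}\right) \left(-48\right) = \left(-154\right) \left(-48\right) = 7392$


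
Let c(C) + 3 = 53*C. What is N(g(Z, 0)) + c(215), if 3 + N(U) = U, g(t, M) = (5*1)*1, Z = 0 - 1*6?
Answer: 11394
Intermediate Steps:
c(C) = -3 + 53*C
Z = -6 (Z = 0 - 6 = -6)
g(t, M) = 5 (g(t, M) = 5*1 = 5)
N(U) = -3 + U
N(g(Z, 0)) + c(215) = (-3 + 5) + (-3 + 53*215) = 2 + (-3 + 11395) = 2 + 11392 = 11394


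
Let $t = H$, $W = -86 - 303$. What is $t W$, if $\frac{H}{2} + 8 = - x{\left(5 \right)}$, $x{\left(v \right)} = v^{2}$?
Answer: $25674$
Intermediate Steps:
$W = -389$
$H = -66$ ($H = -16 + 2 \left(- 5^{2}\right) = -16 + 2 \left(\left(-1\right) 25\right) = -16 + 2 \left(-25\right) = -16 - 50 = -66$)
$t = -66$
$t W = \left(-66\right) \left(-389\right) = 25674$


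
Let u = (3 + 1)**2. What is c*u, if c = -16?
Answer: -256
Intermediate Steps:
u = 16 (u = 4**2 = 16)
c*u = -16*16 = -256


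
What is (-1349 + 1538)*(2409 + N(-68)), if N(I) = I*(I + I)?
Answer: 2203173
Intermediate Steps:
N(I) = 2*I² (N(I) = I*(2*I) = 2*I²)
(-1349 + 1538)*(2409 + N(-68)) = (-1349 + 1538)*(2409 + 2*(-68)²) = 189*(2409 + 2*4624) = 189*(2409 + 9248) = 189*11657 = 2203173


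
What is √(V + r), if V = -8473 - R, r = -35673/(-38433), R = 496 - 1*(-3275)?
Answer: I*√3798400787/557 ≈ 110.65*I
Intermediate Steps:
R = 3771 (R = 496 + 3275 = 3771)
r = 517/557 (r = -35673*(-1/38433) = 517/557 ≈ 0.92819)
V = -12244 (V = -8473 - 1*3771 = -8473 - 3771 = -12244)
√(V + r) = √(-12244 + 517/557) = √(-6819391/557) = I*√3798400787/557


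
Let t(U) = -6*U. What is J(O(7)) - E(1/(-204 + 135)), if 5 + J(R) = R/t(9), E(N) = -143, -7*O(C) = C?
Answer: 7453/54 ≈ 138.02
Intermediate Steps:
O(C) = -C/7
t(U) = -6*U (t(U) = -3*2*U = -6*U)
J(R) = -5 - R/54 (J(R) = -5 + R/((-6*9)) = -5 + R/(-54) = -5 + R*(-1/54) = -5 - R/54)
J(O(7)) - E(1/(-204 + 135)) = (-5 - (-1)*7/378) - 1*(-143) = (-5 - 1/54*(-1)) + 143 = (-5 + 1/54) + 143 = -269/54 + 143 = 7453/54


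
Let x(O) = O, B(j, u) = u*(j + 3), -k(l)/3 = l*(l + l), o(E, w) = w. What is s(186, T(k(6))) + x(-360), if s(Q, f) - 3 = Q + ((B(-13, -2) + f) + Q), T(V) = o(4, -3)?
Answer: 32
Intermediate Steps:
k(l) = -6*l² (k(l) = -3*l*(l + l) = -3*l*2*l = -6*l²)
B(j, u) = u*(3 + j)
T(V) = -3
s(Q, f) = 23 + f + 2*Q (s(Q, f) = 3 + (Q + ((-2*(3 - 13) + f) + Q)) = 3 + (Q + ((-2*(-10) + f) + Q)) = 3 + (Q + ((20 + f) + Q)) = 3 + (Q + (20 + Q + f)) = 3 + (20 + f + 2*Q) = 23 + f + 2*Q)
s(186, T(k(6))) + x(-360) = (23 - 3 + 2*186) - 360 = (23 - 3 + 372) - 360 = 392 - 360 = 32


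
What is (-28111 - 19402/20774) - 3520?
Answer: -328560898/10387 ≈ -31632.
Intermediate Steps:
(-28111 - 19402/20774) - 3520 = (-28111 - 19402*1/20774) - 3520 = (-28111 - 9701/10387) - 3520 = -291998658/10387 - 3520 = -328560898/10387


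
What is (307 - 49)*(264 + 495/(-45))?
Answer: 65274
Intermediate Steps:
(307 - 49)*(264 + 495/(-45)) = 258*(264 + 495*(-1/45)) = 258*(264 - 11) = 258*253 = 65274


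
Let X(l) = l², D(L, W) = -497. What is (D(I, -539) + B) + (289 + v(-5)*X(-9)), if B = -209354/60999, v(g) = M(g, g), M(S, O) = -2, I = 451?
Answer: -22778984/60999 ≈ -373.43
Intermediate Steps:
v(g) = -2
B = -209354/60999 (B = -209354*1/60999 = -209354/60999 ≈ -3.4321)
(D(I, -539) + B) + (289 + v(-5)*X(-9)) = (-497 - 209354/60999) + (289 - 2*(-9)²) = -30525857/60999 + (289 - 2*81) = -30525857/60999 + (289 - 162) = -30525857/60999 + 127 = -22778984/60999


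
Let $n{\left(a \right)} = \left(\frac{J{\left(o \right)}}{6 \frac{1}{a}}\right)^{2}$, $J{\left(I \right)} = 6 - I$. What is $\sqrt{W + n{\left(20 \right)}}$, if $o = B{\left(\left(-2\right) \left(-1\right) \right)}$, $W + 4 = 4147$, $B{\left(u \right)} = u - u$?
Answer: $\sqrt{4543} \approx 67.402$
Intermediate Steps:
$B{\left(u \right)} = 0$
$W = 4143$ ($W = -4 + 4147 = 4143$)
$o = 0$
$n{\left(a \right)} = a^{2}$ ($n{\left(a \right)} = \left(\frac{6 - 0}{6 \frac{1}{a}}\right)^{2} = \left(\left(6 + 0\right) \frac{a}{6}\right)^{2} = \left(6 \frac{a}{6}\right)^{2} = a^{2}$)
$\sqrt{W + n{\left(20 \right)}} = \sqrt{4143 + 20^{2}} = \sqrt{4143 + 400} = \sqrt{4543}$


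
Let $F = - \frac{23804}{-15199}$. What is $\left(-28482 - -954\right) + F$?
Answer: $- \frac{418374268}{15199} \approx -27526.0$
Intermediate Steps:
$F = \frac{23804}{15199}$ ($F = \left(-23804\right) \left(- \frac{1}{15199}\right) = \frac{23804}{15199} \approx 1.5662$)
$\left(-28482 - -954\right) + F = \left(-28482 - -954\right) + \frac{23804}{15199} = \left(-28482 + 954\right) + \frac{23804}{15199} = -27528 + \frac{23804}{15199} = - \frac{418374268}{15199}$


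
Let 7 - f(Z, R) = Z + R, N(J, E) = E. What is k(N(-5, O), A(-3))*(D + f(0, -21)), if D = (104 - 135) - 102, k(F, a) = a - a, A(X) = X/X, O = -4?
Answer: 0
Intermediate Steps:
A(X) = 1
f(Z, R) = 7 - R - Z (f(Z, R) = 7 - (Z + R) = 7 - (R + Z) = 7 + (-R - Z) = 7 - R - Z)
k(F, a) = 0
D = -133 (D = -31 - 102 = -133)
k(N(-5, O), A(-3))*(D + f(0, -21)) = 0*(-133 + (7 - 1*(-21) - 1*0)) = 0*(-133 + (7 + 21 + 0)) = 0*(-133 + 28) = 0*(-105) = 0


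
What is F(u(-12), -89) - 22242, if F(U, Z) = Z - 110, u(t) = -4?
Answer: -22441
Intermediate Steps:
F(U, Z) = -110 + Z
F(u(-12), -89) - 22242 = (-110 - 89) - 22242 = -199 - 22242 = -22441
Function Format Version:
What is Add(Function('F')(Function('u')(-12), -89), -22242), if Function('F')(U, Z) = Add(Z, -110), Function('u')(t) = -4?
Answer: -22441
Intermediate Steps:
Function('F')(U, Z) = Add(-110, Z)
Add(Function('F')(Function('u')(-12), -89), -22242) = Add(Add(-110, -89), -22242) = Add(-199, -22242) = -22441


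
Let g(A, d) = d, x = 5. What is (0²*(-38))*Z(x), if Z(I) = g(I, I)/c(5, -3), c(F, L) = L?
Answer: 0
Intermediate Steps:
Z(I) = -I/3 (Z(I) = I/(-3) = I*(-⅓) = -I/3)
(0²*(-38))*Z(x) = (0²*(-38))*(-⅓*5) = (0*(-38))*(-5/3) = 0*(-5/3) = 0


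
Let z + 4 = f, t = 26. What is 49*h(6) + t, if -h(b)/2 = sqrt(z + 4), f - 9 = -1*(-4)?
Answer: 26 - 98*sqrt(13) ≈ -327.34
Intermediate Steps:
f = 13 (f = 9 - 1*(-4) = 9 + 4 = 13)
z = 9 (z = -4 + 13 = 9)
h(b) = -2*sqrt(13) (h(b) = -2*sqrt(9 + 4) = -2*sqrt(13))
49*h(6) + t = 49*(-2*sqrt(13)) + 26 = -98*sqrt(13) + 26 = 26 - 98*sqrt(13)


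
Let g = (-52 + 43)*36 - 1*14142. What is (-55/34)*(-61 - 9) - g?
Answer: 247847/17 ≈ 14579.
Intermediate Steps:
g = -14466 (g = -9*36 - 14142 = -324 - 14142 = -14466)
(-55/34)*(-61 - 9) - g = (-55/34)*(-61 - 9) - 1*(-14466) = -55*1/34*(-70) + 14466 = -55/34*(-70) + 14466 = 1925/17 + 14466 = 247847/17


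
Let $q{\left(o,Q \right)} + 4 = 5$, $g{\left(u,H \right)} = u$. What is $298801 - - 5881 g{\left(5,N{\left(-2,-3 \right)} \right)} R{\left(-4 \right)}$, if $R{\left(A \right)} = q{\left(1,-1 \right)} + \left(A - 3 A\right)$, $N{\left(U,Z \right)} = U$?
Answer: $563446$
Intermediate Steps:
$q{\left(o,Q \right)} = 1$ ($q{\left(o,Q \right)} = -4 + 5 = 1$)
$R{\left(A \right)} = 1 - 2 A$ ($R{\left(A \right)} = 1 + \left(A - 3 A\right) = 1 - 2 A$)
$298801 - - 5881 g{\left(5,N{\left(-2,-3 \right)} \right)} R{\left(-4 \right)} = 298801 - - 5881 \cdot 5 \left(1 - -8\right) = 298801 - - 5881 \cdot 5 \left(1 + 8\right) = 298801 - - 5881 \cdot 5 \cdot 9 = 298801 - \left(-5881\right) 45 = 298801 - -264645 = 298801 + 264645 = 563446$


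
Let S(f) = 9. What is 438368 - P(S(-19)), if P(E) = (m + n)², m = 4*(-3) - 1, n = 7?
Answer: 438332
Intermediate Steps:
m = -13 (m = -12 - 1 = -13)
P(E) = 36 (P(E) = (-13 + 7)² = (-6)² = 36)
438368 - P(S(-19)) = 438368 - 1*36 = 438368 - 36 = 438332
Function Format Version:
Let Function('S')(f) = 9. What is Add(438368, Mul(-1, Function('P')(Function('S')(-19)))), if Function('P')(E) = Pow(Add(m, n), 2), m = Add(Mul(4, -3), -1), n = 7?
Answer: 438332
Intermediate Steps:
m = -13 (m = Add(-12, -1) = -13)
Function('P')(E) = 36 (Function('P')(E) = Pow(Add(-13, 7), 2) = Pow(-6, 2) = 36)
Add(438368, Mul(-1, Function('P')(Function('S')(-19)))) = Add(438368, Mul(-1, 36)) = Add(438368, -36) = 438332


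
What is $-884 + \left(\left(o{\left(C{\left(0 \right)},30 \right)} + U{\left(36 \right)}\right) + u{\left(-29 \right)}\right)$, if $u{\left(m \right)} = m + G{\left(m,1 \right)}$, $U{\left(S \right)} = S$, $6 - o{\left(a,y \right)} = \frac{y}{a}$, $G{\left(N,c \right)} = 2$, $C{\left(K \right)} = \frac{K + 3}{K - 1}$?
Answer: $-859$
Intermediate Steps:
$C{\left(K \right)} = \frac{3 + K}{-1 + K}$
$o{\left(a,y \right)} = 6 - \frac{y}{a}$
$u{\left(m \right)} = 2 + m$ ($u{\left(m \right)} = m + 2 = 2 + m$)
$-884 + \left(\left(o{\left(C{\left(0 \right)},30 \right)} + U{\left(36 \right)}\right) + u{\left(-29 \right)}\right) = -884 + \left(\left(\left(6 - \frac{30}{\frac{1}{-1 + 0} \left(3 + 0\right)}\right) + 36\right) + \left(2 - 29\right)\right) = -884 + \left(\left(\left(6 - \frac{30}{\frac{1}{-1} \cdot 3}\right) + 36\right) - 27\right) = -884 + \left(\left(\left(6 - \frac{30}{\left(-1\right) 3}\right) + 36\right) - 27\right) = -884 + \left(\left(\left(6 - \frac{30}{-3}\right) + 36\right) - 27\right) = -884 + \left(\left(\left(6 - 30 \left(- \frac{1}{3}\right)\right) + 36\right) - 27\right) = -884 + \left(\left(\left(6 + 10\right) + 36\right) - 27\right) = -884 + \left(\left(16 + 36\right) - 27\right) = -884 + \left(52 - 27\right) = -884 + 25 = -859$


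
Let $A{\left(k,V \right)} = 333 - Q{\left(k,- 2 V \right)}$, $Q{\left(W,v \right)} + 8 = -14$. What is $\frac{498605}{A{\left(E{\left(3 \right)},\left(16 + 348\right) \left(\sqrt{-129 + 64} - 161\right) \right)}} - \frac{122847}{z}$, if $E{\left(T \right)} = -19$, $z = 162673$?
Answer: $\frac{16213192096}{11549783} \approx 1403.8$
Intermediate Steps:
$Q{\left(W,v \right)} = -22$ ($Q{\left(W,v \right)} = -8 - 14 = -22$)
$A{\left(k,V \right)} = 355$ ($A{\left(k,V \right)} = 333 - -22 = 333 + 22 = 355$)
$\frac{498605}{A{\left(E{\left(3 \right)},\left(16 + 348\right) \left(\sqrt{-129 + 64} - 161\right) \right)}} - \frac{122847}{z} = \frac{498605}{355} - \frac{122847}{162673} = 498605 \cdot \frac{1}{355} - \frac{122847}{162673} = \frac{99721}{71} - \frac{122847}{162673} = \frac{16213192096}{11549783}$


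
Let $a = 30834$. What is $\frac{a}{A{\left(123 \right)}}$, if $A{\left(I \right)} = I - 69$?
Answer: $571$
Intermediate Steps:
$A{\left(I \right)} = -69 + I$
$\frac{a}{A{\left(123 \right)}} = \frac{30834}{-69 + 123} = \frac{30834}{54} = 30834 \cdot \frac{1}{54} = 571$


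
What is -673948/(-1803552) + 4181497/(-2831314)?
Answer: -704173608709/638302753416 ≈ -1.1032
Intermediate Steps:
-673948/(-1803552) + 4181497/(-2831314) = -673948*(-1/1803552) + 4181497*(-1/2831314) = 168487/450888 - 4181497/2831314 = -704173608709/638302753416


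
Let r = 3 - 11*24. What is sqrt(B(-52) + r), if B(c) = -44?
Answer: I*sqrt(305) ≈ 17.464*I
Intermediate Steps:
r = -261 (r = 3 - 264 = -261)
sqrt(B(-52) + r) = sqrt(-44 - 261) = sqrt(-305) = I*sqrt(305)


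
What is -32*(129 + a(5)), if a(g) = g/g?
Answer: -4160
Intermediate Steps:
a(g) = 1
-32*(129 + a(5)) = -32*(129 + 1) = -32*130 = -4160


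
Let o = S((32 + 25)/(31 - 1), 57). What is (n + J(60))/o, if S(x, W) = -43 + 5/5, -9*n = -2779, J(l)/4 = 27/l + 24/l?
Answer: -7024/945 ≈ -7.4328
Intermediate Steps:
J(l) = 204/l (J(l) = 4*(27/l + 24/l) = 4*(51/l) = 204/l)
n = 2779/9 (n = -⅑*(-2779) = 2779/9 ≈ 308.78)
S(x, W) = -42 (S(x, W) = -43 + 5*(⅕) = -43 + 1 = -42)
o = -42
(n + J(60))/o = (2779/9 + 204/60)/(-42) = (2779/9 + 204*(1/60))*(-1/42) = (2779/9 + 17/5)*(-1/42) = (14048/45)*(-1/42) = -7024/945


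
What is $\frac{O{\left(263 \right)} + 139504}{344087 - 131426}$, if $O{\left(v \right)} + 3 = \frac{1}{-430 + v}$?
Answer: $\frac{23296666}{35514387} \approx 0.65598$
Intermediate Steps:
$O{\left(v \right)} = -3 + \frac{1}{-430 + v}$
$\frac{O{\left(263 \right)} + 139504}{344087 - 131426} = \frac{\frac{1291 - 789}{-430 + 263} + 139504}{344087 - 131426} = \frac{\frac{1291 - 789}{-167} + 139504}{212661} = \left(\left(- \frac{1}{167}\right) 502 + 139504\right) \frac{1}{212661} = \left(- \frac{502}{167} + 139504\right) \frac{1}{212661} = \frac{23296666}{167} \cdot \frac{1}{212661} = \frac{23296666}{35514387}$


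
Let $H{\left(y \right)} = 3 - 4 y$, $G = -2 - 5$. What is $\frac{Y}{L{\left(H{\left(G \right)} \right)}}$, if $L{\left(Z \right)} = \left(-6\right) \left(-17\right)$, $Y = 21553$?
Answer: $\frac{21553}{102} \approx 211.3$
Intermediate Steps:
$G = -7$
$L{\left(Z \right)} = 102$
$\frac{Y}{L{\left(H{\left(G \right)} \right)}} = \frac{21553}{102}$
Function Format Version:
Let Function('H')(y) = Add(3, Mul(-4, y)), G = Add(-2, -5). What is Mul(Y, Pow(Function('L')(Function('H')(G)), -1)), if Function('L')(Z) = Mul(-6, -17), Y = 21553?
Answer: Rational(21553, 102) ≈ 211.30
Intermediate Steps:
G = -7
Function('L')(Z) = 102
Mul(Y, Pow(Function('L')(Function('H')(G)), -1)) = Mul(21553, Pow(102, -1)) = Mul(21553, Rational(1, 102)) = Rational(21553, 102)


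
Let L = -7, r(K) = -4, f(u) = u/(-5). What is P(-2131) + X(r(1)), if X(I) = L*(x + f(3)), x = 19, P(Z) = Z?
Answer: -11299/5 ≈ -2259.8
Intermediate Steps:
f(u) = -u/5 (f(u) = u*(-1/5) = -u/5)
X(I) = -644/5 (X(I) = -7*(19 - 1/5*3) = -7*(19 - 3/5) = -7*92/5 = -644/5)
P(-2131) + X(r(1)) = -2131 - 644/5 = -11299/5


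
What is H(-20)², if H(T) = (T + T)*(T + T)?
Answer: 2560000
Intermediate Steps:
H(T) = 4*T² (H(T) = (2*T)*(2*T) = 4*T²)
H(-20)² = (4*(-20)²)² = (4*400)² = 1600² = 2560000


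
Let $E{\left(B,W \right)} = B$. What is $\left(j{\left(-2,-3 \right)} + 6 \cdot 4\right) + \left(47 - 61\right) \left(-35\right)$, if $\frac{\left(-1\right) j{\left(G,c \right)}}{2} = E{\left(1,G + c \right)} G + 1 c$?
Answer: $524$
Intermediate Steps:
$j{\left(G,c \right)} = - 2 G - 2 c$ ($j{\left(G,c \right)} = - 2 \left(1 G + 1 c\right) = - 2 \left(G + c\right) = - 2 G - 2 c$)
$\left(j{\left(-2,-3 \right)} + 6 \cdot 4\right) + \left(47 - 61\right) \left(-35\right) = \left(\left(\left(-2\right) \left(-2\right) - -6\right) + 6 \cdot 4\right) + \left(47 - 61\right) \left(-35\right) = \left(\left(4 + 6\right) + 24\right) + \left(47 - 61\right) \left(-35\right) = \left(10 + 24\right) - -490 = 34 + 490 = 524$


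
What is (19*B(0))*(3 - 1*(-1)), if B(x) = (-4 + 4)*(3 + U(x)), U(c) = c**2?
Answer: 0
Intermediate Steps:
B(x) = 0 (B(x) = (-4 + 4)*(3 + x**2) = 0*(3 + x**2) = 0)
(19*B(0))*(3 - 1*(-1)) = (19*0)*(3 - 1*(-1)) = 0*(3 + 1) = 0*4 = 0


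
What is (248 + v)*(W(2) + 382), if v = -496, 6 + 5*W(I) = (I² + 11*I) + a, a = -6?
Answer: -477152/5 ≈ -95430.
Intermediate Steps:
W(I) = -12/5 + I²/5 + 11*I/5 (W(I) = -6/5 + ((I² + 11*I) - 6)/5 = -6/5 + (-6 + I² + 11*I)/5 = -6/5 + (-6/5 + I²/5 + 11*I/5) = -12/5 + I²/5 + 11*I/5)
(248 + v)*(W(2) + 382) = (248 - 496)*((-12/5 + (⅕)*2² + (11/5)*2) + 382) = -248*((-12/5 + (⅕)*4 + 22/5) + 382) = -248*((-12/5 + ⅘ + 22/5) + 382) = -248*(14/5 + 382) = -248*1924/5 = -477152/5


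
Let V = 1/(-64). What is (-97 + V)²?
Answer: 38551681/4096 ≈ 9412.0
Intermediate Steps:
V = -1/64 ≈ -0.015625
(-97 + V)² = (-97 - 1/64)² = (-6209/64)² = 38551681/4096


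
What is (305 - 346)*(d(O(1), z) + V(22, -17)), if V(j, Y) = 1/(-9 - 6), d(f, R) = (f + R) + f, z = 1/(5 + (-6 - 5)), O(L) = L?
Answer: -2173/30 ≈ -72.433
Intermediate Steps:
z = -1/6 (z = 1/(5 - 11) = 1/(-6) = -1/6 ≈ -0.16667)
d(f, R) = R + 2*f (d(f, R) = (R + f) + f = R + 2*f)
V(j, Y) = -1/15 (V(j, Y) = 1/(-15) = -1/15)
(305 - 346)*(d(O(1), z) + V(22, -17)) = (305 - 346)*((-1/6 + 2*1) - 1/15) = -41*((-1/6 + 2) - 1/15) = -41*(11/6 - 1/15) = -41*53/30 = -2173/30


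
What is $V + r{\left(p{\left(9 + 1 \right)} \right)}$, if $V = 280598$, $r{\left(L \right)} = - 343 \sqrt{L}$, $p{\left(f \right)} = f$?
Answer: $280598 - 343 \sqrt{10} \approx 2.7951 \cdot 10^{5}$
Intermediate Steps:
$V + r{\left(p{\left(9 + 1 \right)} \right)} = 280598 - 343 \sqrt{9 + 1} = 280598 - 343 \sqrt{10}$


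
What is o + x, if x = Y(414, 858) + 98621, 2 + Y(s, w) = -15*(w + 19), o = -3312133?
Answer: -3226669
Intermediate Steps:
Y(s, w) = -287 - 15*w (Y(s, w) = -2 - 15*(w + 19) = -2 - 15*(19 + w) = -2 + (-285 - 15*w) = -287 - 15*w)
x = 85464 (x = (-287 - 15*858) + 98621 = (-287 - 12870) + 98621 = -13157 + 98621 = 85464)
o + x = -3312133 + 85464 = -3226669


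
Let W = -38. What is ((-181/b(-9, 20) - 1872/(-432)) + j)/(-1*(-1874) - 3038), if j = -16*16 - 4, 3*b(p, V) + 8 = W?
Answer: 33653/160632 ≈ 0.20950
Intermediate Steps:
b(p, V) = -46/3 (b(p, V) = -8/3 + (⅓)*(-38) = -8/3 - 38/3 = -46/3)
j = -260 (j = -256 - 4 = -260)
((-181/b(-9, 20) - 1872/(-432)) + j)/(-1*(-1874) - 3038) = ((-181/(-46/3) - 1872/(-432)) - 260)/(-1*(-1874) - 3038) = ((-181*(-3/46) - 1872*(-1/432)) - 260)/(1874 - 3038) = ((543/46 + 13/3) - 260)/(-1164) = (2227/138 - 260)*(-1/1164) = -33653/138*(-1/1164) = 33653/160632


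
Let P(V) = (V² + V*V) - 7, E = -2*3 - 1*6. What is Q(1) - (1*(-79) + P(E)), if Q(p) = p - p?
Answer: -202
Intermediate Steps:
Q(p) = 0
E = -12 (E = -6 - 6 = -12)
P(V) = -7 + 2*V² (P(V) = (V² + V²) - 7 = 2*V² - 7 = -7 + 2*V²)
Q(1) - (1*(-79) + P(E)) = 0 - (1*(-79) + (-7 + 2*(-12)²)) = 0 - (-79 + (-7 + 2*144)) = 0 - (-79 + (-7 + 288)) = 0 - (-79 + 281) = 0 - 1*202 = 0 - 202 = -202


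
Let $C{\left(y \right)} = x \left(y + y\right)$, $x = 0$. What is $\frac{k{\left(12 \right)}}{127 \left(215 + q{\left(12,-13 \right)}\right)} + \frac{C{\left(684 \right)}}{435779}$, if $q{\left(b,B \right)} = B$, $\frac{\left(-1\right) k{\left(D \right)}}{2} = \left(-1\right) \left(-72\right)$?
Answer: $- \frac{72}{12827} \approx -0.0056132$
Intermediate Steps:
$k{\left(D \right)} = -144$ ($k{\left(D \right)} = - 2 \left(\left(-1\right) \left(-72\right)\right) = \left(-2\right) 72 = -144$)
$C{\left(y \right)} = 0$ ($C{\left(y \right)} = 0 \left(y + y\right) = 0 \cdot 2 y = 0$)
$\frac{k{\left(12 \right)}}{127 \left(215 + q{\left(12,-13 \right)}\right)} + \frac{C{\left(684 \right)}}{435779} = - \frac{144}{127 \left(215 - 13\right)} + \frac{0}{435779} = - \frac{144}{127 \cdot 202} + 0 \cdot \frac{1}{435779} = - \frac{144}{25654} + 0 = \left(-144\right) \frac{1}{25654} + 0 = - \frac{72}{12827} + 0 = - \frac{72}{12827}$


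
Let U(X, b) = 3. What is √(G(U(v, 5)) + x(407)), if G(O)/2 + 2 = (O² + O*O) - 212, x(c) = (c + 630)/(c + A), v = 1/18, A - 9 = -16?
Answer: 9*I*√1923/20 ≈ 19.733*I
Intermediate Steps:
A = -7 (A = 9 - 16 = -7)
v = 1/18 ≈ 0.055556
x(c) = (630 + c)/(-7 + c) (x(c) = (c + 630)/(c - 7) = (630 + c)/(-7 + c))
G(O) = -428 + 4*O² (G(O) = -4 + 2*((O² + O*O) - 212) = -4 + 2*((O² + O²) - 212) = -4 + 2*(2*O² - 212) = -4 + 2*(-212 + 2*O²) = -4 + (-424 + 4*O²) = -428 + 4*O²)
√(G(U(v, 5)) + x(407)) = √((-428 + 4*3²) + (630 + 407)/(-7 + 407)) = √((-428 + 4*9) + 1037/400) = √((-428 + 36) + (1/400)*1037) = √(-392 + 1037/400) = √(-155763/400) = 9*I*√1923/20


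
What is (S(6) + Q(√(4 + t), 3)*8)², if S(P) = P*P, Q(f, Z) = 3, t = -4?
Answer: 3600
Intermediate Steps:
S(P) = P²
(S(6) + Q(√(4 + t), 3)*8)² = (6² + 3*8)² = (36 + 24)² = 60² = 3600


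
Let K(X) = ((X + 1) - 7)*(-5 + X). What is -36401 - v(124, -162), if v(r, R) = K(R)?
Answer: -64457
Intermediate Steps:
K(X) = (-6 + X)*(-5 + X) (K(X) = ((1 + X) - 7)*(-5 + X) = (-6 + X)*(-5 + X))
v(r, R) = 30 + R² - 11*R
-36401 - v(124, -162) = -36401 - (30 + (-162)² - 11*(-162)) = -36401 - (30 + 26244 + 1782) = -36401 - 1*28056 = -36401 - 28056 = -64457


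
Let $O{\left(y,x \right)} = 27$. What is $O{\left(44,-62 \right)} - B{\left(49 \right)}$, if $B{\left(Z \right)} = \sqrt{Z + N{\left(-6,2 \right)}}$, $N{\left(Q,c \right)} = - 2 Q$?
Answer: $27 - \sqrt{61} \approx 19.19$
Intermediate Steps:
$B{\left(Z \right)} = \sqrt{12 + Z}$ ($B{\left(Z \right)} = \sqrt{Z - -12} = \sqrt{Z + 12} = \sqrt{12 + Z}$)
$O{\left(44,-62 \right)} - B{\left(49 \right)} = 27 - \sqrt{12 + 49} = 27 - \sqrt{61}$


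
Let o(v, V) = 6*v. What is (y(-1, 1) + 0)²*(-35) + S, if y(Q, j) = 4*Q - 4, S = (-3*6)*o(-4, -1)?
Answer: -1808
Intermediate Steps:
S = 432 (S = (-3*6)*(6*(-4)) = -18*(-24) = 432)
y(Q, j) = -4 + 4*Q
(y(-1, 1) + 0)²*(-35) + S = ((-4 + 4*(-1)) + 0)²*(-35) + 432 = ((-4 - 4) + 0)²*(-35) + 432 = (-8 + 0)²*(-35) + 432 = (-8)²*(-35) + 432 = 64*(-35) + 432 = -2240 + 432 = -1808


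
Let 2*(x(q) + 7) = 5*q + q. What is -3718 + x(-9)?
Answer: -3752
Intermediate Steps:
x(q) = -7 + 3*q (x(q) = -7 + (5*q + q)/2 = -7 + (6*q)/2 = -7 + 3*q)
-3718 + x(-9) = -3718 + (-7 + 3*(-9)) = -3718 + (-7 - 27) = -3718 - 34 = -3752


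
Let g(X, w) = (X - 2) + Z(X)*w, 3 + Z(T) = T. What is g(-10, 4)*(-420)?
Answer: 26880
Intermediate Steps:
Z(T) = -3 + T
g(X, w) = -2 + X + w*(-3 + X) (g(X, w) = (X - 2) + (-3 + X)*w = (-2 + X) + w*(-3 + X) = -2 + X + w*(-3 + X))
g(-10, 4)*(-420) = (-2 - 10 + 4*(-3 - 10))*(-420) = (-2 - 10 + 4*(-13))*(-420) = (-2 - 10 - 52)*(-420) = -64*(-420) = 26880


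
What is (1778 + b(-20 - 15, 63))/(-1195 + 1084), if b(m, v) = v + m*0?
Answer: -1841/111 ≈ -16.586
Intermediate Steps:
b(m, v) = v (b(m, v) = v + 0 = v)
(1778 + b(-20 - 15, 63))/(-1195 + 1084) = (1778 + 63)/(-1195 + 1084) = 1841/(-111) = 1841*(-1/111) = -1841/111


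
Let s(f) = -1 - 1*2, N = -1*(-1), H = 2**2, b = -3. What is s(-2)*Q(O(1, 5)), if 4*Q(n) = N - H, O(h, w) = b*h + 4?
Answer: 9/4 ≈ 2.2500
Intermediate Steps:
O(h, w) = 4 - 3*h (O(h, w) = -3*h + 4 = 4 - 3*h)
H = 4
N = 1
s(f) = -3 (s(f) = -1 - 2 = -3)
Q(n) = -3/4 (Q(n) = (1 - 1*4)/4 = (1 - 4)/4 = (1/4)*(-3) = -3/4)
s(-2)*Q(O(1, 5)) = -3*(-3/4) = 9/4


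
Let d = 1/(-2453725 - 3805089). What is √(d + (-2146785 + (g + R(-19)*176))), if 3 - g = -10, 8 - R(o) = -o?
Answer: I*√84170807079716576782/6258814 ≈ 1465.8*I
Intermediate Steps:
R(o) = 8 + o (R(o) = 8 - (-1)*o = 8 + o)
g = 13 (g = 3 - 1*(-10) = 3 + 10 = 13)
d = -1/6258814 (d = 1/(-6258814) = -1/6258814 ≈ -1.5977e-7)
√(d + (-2146785 + (g + R(-19)*176))) = √(-1/6258814 + (-2146785 + (13 + (8 - 19)*176))) = √(-1/6258814 + (-2146785 + (13 - 11*176))) = √(-1/6258814 + (-2146785 + (13 - 1936))) = √(-1/6258814 + (-2146785 - 1923)) = √(-1/6258814 - 2148708) = √(-13448363712313/6258814) = I*√84170807079716576782/6258814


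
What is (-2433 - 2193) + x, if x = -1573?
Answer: -6199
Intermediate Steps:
(-2433 - 2193) + x = (-2433 - 2193) - 1573 = -4626 - 1573 = -6199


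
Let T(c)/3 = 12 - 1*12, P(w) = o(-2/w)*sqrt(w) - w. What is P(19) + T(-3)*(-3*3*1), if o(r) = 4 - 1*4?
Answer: -19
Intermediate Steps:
o(r) = 0 (o(r) = 4 - 4 = 0)
P(w) = -w (P(w) = 0*sqrt(w) - w = 0 - w = -w)
T(c) = 0 (T(c) = 3*(12 - 1*12) = 3*(12 - 12) = 3*0 = 0)
P(19) + T(-3)*(-3*3*1) = -1*19 + 0*(-3*3*1) = -19 + 0*(-9*1) = -19 + 0*(-9) = -19 + 0 = -19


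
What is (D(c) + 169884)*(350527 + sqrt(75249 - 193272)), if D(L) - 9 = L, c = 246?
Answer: 59638313253 + 170139*I*sqrt(118023) ≈ 5.9638e+10 + 5.845e+7*I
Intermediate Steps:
D(L) = 9 + L
(D(c) + 169884)*(350527 + sqrt(75249 - 193272)) = ((9 + 246) + 169884)*(350527 + sqrt(75249 - 193272)) = (255 + 169884)*(350527 + sqrt(-118023)) = 170139*(350527 + I*sqrt(118023)) = 59638313253 + 170139*I*sqrt(118023)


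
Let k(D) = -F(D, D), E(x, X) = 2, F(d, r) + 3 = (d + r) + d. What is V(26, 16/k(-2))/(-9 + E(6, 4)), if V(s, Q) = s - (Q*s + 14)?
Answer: 44/9 ≈ 4.8889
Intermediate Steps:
F(d, r) = -3 + r + 2*d (F(d, r) = -3 + ((d + r) + d) = -3 + (r + 2*d) = -3 + r + 2*d)
k(D) = 3 - 3*D (k(D) = -(-3 + D + 2*D) = -(-3 + 3*D) = 3 - 3*D)
V(s, Q) = -14 + s - Q*s (V(s, Q) = s - (14 + Q*s) = s + (-14 - Q*s) = -14 + s - Q*s)
V(26, 16/k(-2))/(-9 + E(6, 4)) = (-14 + 26 - 1*16/(3 - 3*(-2))*26)/(-9 + 2) = (-14 + 26 - 1*16/(3 + 6)*26)/(-7) = (-14 + 26 - 1*16/9*26)*(-⅐) = (-14 + 26 - 416/9)*(-⅐) = -308/9*(-⅐) = 44/9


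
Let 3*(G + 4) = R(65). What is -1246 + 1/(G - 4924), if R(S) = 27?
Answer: -6129075/4919 ≈ -1246.0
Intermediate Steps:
G = 5 (G = -4 + (⅓)*27 = -4 + 9 = 5)
-1246 + 1/(G - 4924) = -1246 + 1/(5 - 4924) = -1246 + 1/(-4919) = -1246 - 1/4919 = -6129075/4919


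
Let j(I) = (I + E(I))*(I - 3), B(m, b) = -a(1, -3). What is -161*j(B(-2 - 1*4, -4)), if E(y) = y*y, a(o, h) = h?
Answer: 0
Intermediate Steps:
E(y) = y²
B(m, b) = 3 (B(m, b) = -1*(-3) = 3)
j(I) = (-3 + I)*(I + I²) (j(I) = (I + I²)*(I - 3) = (I + I²)*(-3 + I) = (-3 + I)*(I + I²))
-161*j(B(-2 - 1*4, -4)) = -483*(-3 + 3² - 2*3) = -483*(-3 + 9 - 6) = -483*0 = -161*0 = 0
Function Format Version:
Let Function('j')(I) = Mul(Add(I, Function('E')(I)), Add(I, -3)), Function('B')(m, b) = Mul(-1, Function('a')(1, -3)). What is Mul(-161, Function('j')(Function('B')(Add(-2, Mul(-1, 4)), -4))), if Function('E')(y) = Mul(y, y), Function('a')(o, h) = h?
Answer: 0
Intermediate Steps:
Function('E')(y) = Pow(y, 2)
Function('B')(m, b) = 3 (Function('B')(m, b) = Mul(-1, -3) = 3)
Function('j')(I) = Mul(Add(-3, I), Add(I, Pow(I, 2))) (Function('j')(I) = Mul(Add(I, Pow(I, 2)), Add(I, -3)) = Mul(Add(I, Pow(I, 2)), Add(-3, I)) = Mul(Add(-3, I), Add(I, Pow(I, 2))))
Mul(-161, Function('j')(Function('B')(Add(-2, Mul(-1, 4)), -4))) = Mul(-161, Mul(3, Add(-3, Pow(3, 2), Mul(-2, 3)))) = Mul(-161, Mul(3, Add(-3, 9, -6))) = Mul(-161, Mul(3, 0)) = Mul(-161, 0) = 0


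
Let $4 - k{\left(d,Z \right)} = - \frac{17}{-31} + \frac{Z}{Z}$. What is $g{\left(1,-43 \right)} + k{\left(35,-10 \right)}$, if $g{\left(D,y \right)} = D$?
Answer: $\frac{107}{31} \approx 3.4516$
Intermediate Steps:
$k{\left(d,Z \right)} = \frac{76}{31}$ ($k{\left(d,Z \right)} = 4 - \left(- \frac{17}{-31} + \frac{Z}{Z}\right) = 4 - \left(\left(-17\right) \left(- \frac{1}{31}\right) + 1\right) = 4 - \left(\frac{17}{31} + 1\right) = 4 - \frac{48}{31} = \frac{76}{31}$)
$g{\left(1,-43 \right)} + k{\left(35,-10 \right)} = 1 + \frac{76}{31} = \frac{107}{31}$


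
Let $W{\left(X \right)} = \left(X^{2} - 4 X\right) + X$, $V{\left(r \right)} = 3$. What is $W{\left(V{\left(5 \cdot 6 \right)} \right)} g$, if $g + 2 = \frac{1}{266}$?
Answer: $0$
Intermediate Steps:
$W{\left(X \right)} = X^{2} - 3 X$
$g = - \frac{531}{266}$ ($g = -2 + \frac{1}{266} = - \frac{531}{266} \approx -1.9962$)
$W{\left(V{\left(5 \cdot 6 \right)} \right)} g = 3 \left(-3 + 3\right) \left(- \frac{531}{266}\right) = 3 \cdot 0 \left(- \frac{531}{266}\right) = 0 \left(- \frac{531}{266}\right) = 0$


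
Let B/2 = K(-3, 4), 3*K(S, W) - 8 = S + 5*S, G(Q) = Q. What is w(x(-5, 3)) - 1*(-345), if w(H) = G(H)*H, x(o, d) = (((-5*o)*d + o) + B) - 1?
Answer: 38074/9 ≈ 4230.4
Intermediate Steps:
K(S, W) = 8/3 + 2*S (K(S, W) = 8/3 + (S + 5*S)/3 = 8/3 + (6*S)/3 = 8/3 + 2*S)
B = -20/3 (B = 2*(8/3 + 2*(-3)) = 2*(8/3 - 6) = 2*(-10/3) = -20/3 ≈ -6.6667)
x(o, d) = -23/3 + o - 5*d*o (x(o, d) = (((-5*o)*d + o) - 20/3) - 1 = ((-5*d*o + o) - 20/3) - 1 = ((o - 5*d*o) - 20/3) - 1 = (-20/3 + o - 5*d*o) - 1 = -23/3 + o - 5*d*o)
w(H) = H² (w(H) = H*H = H²)
w(x(-5, 3)) - 1*(-345) = (-23/3 - 5 - 5*3*(-5))² - 1*(-345) = (-23/3 - 5 + 75)² + 345 = (187/3)² + 345 = 34969/9 + 345 = 38074/9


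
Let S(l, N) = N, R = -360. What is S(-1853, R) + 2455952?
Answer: 2455592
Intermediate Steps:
S(-1853, R) + 2455952 = -360 + 2455952 = 2455592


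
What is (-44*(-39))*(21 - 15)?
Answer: 10296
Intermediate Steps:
(-44*(-39))*(21 - 15) = 1716*6 = 10296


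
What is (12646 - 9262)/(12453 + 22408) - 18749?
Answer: -653605505/34861 ≈ -18749.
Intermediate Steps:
(12646 - 9262)/(12453 + 22408) - 18749 = 3384/34861 - 18749 = -653605505/34861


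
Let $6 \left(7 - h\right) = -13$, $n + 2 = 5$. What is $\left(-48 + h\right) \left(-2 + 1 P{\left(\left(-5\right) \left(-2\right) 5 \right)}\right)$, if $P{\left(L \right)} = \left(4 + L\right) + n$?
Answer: $- \frac{12815}{6} \approx -2135.8$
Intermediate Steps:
$n = 3$ ($n = -2 + 5 = 3$)
$h = \frac{55}{6}$ ($h = 7 - - \frac{13}{6} = 7 + \frac{13}{6} = \frac{55}{6} \approx 9.1667$)
$P{\left(L \right)} = 7 + L$ ($P{\left(L \right)} = \left(4 + L\right) + 3 = 7 + L$)
$\left(-48 + h\right) \left(-2 + 1 P{\left(\left(-5\right) \left(-2\right) 5 \right)}\right) = \left(-48 + \frac{55}{6}\right) \left(-2 + 1 \left(7 + \left(-5\right) \left(-2\right) 5\right)\right) = - \frac{233 \left(-2 + 1 \left(7 + 10 \cdot 5\right)\right)}{6} = - \frac{233 \left(-2 + 1 \left(7 + 50\right)\right)}{6} = - \frac{233 \left(-2 + 1 \cdot 57\right)}{6} = - \frac{233 \left(-2 + 57\right)}{6} = \left(- \frac{233}{6}\right) 55 = - \frac{12815}{6}$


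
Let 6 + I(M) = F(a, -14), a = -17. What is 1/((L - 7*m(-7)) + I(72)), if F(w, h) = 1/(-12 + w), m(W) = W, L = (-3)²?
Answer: 29/1507 ≈ 0.019244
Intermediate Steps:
L = 9
I(M) = -175/29 (I(M) = -6 + 1/(-12 - 17) = -6 + 1/(-29) = -6 - 1/29 = -175/29)
1/((L - 7*m(-7)) + I(72)) = 1/((9 - 7*(-7)) - 175/29) = 1/((9 + 49) - 175/29) = 1/(58 - 175/29) = 1/(1507/29) = 29/1507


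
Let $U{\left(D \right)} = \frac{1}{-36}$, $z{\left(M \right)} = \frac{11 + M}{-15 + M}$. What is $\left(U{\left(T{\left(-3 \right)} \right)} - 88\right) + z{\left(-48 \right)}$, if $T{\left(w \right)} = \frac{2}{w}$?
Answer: $- \frac{7345}{84} \approx -87.44$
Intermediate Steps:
$z{\left(M \right)} = \frac{11 + M}{-15 + M}$
$U{\left(D \right)} = - \frac{1}{36}$
$\left(U{\left(T{\left(-3 \right)} \right)} - 88\right) + z{\left(-48 \right)} = \left(- \frac{1}{36} - 88\right) + \frac{11 - 48}{-15 - 48} = - \frac{3169}{36} + \frac{1}{-63} \left(-37\right) = - \frac{3169}{36} - - \frac{37}{63} = - \frac{3169}{36} + \frac{37}{63} = - \frac{7345}{84}$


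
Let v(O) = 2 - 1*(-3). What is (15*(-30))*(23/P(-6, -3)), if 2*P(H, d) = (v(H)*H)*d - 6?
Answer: -1725/7 ≈ -246.43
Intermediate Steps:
v(O) = 5 (v(O) = 2 + 3 = 5)
P(H, d) = -3 + 5*H*d/2 (P(H, d) = ((5*H)*d - 6)/2 = (5*H*d - 6)/2 = (-6 + 5*H*d)/2 = -3 + 5*H*d/2)
(15*(-30))*(23/P(-6, -3)) = (15*(-30))*(23/(-3 + (5/2)*(-6)*(-3))) = -10350/(-3 + 45) = -10350/42 = -450*23/42 = -1725/7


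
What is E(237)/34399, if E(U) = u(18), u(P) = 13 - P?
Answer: -5/34399 ≈ -0.00014535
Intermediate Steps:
E(U) = -5 (E(U) = 13 - 1*18 = 13 - 18 = -5)
E(237)/34399 = -5/34399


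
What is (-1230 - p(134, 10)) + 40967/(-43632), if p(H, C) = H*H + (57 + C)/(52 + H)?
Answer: -25952587313/1352592 ≈ -19187.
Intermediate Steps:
p(H, C) = H² + (57 + C)/(52 + H)
(-1230 - p(134, 10)) + 40967/(-43632) = (-1230 - (57 + 10 + 134³ + 52*134²)/(52 + 134)) + 40967/(-43632) = (-1230 - (57 + 10 + 2406104 + 52*17956)/186) + 40967*(-1/43632) = (-1230 - (57 + 10 + 2406104 + 933712)/186) - 40967/43632 = (-1230 - 3339883/186) - 40967/43632 = -3568663/186 - 40967/43632 = -25952587313/1352592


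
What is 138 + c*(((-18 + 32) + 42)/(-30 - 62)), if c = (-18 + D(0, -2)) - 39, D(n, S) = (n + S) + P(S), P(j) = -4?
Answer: 4056/23 ≈ 176.35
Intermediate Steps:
D(n, S) = -4 + S + n (D(n, S) = (n + S) - 4 = (S + n) - 4 = -4 + S + n)
c = -63 (c = (-18 + (-4 - 2 + 0)) - 39 = (-18 - 6) - 39 = -24 - 39 = -63)
138 + c*(((-18 + 32) + 42)/(-30 - 62)) = 138 - 63*((-18 + 32) + 42)/(-30 - 62) = 138 - 63*(14 + 42)/(-92) = 138 - 3528*(-1)/92 = 138 - 63*(-14/23) = 138 + 882/23 = 4056/23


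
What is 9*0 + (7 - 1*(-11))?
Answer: 18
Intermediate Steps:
9*0 + (7 - 1*(-11)) = 0 + (7 + 11) = 0 + 18 = 18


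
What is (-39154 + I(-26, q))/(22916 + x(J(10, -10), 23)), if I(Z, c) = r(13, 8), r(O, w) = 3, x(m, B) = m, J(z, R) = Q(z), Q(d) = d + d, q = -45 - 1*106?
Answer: -833/488 ≈ -1.7070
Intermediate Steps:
q = -151 (q = -45 - 106 = -151)
Q(d) = 2*d
J(z, R) = 2*z
I(Z, c) = 3
(-39154 + I(-26, q))/(22916 + x(J(10, -10), 23)) = (-39154 + 3)/(22916 + 2*10) = -39151/(22916 + 20) = -39151/22936 = -39151*1/22936 = -833/488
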